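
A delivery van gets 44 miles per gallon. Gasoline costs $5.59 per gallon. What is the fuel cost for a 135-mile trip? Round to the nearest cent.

$17.15

Fuel = 135 mi / 44 mpg = 3.068 gal
Cost = 3.068 gal × $5.59/gal = $17.15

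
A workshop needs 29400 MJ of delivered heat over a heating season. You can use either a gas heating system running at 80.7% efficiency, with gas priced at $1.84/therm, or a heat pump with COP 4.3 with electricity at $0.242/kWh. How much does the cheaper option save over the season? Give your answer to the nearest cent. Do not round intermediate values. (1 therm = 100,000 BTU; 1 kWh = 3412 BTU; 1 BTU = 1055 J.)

$175.73

Heat load = 29400 MJ = 29,400,000,000 J / 1055 = 27,867,299 BTU
Gas: input = 27,867,299 / 0.807 = 34,531,968 BTU = 345.3 therm → 345.3 × $1.84 = $635.39
Heat pump: 27,867,299 BTU / 3412 = 8,167 kWh heat; / 4.3 = 1,899 kWh in → × $0.242 = $459.66
Difference = |$635.39 − $459.66| = $175.73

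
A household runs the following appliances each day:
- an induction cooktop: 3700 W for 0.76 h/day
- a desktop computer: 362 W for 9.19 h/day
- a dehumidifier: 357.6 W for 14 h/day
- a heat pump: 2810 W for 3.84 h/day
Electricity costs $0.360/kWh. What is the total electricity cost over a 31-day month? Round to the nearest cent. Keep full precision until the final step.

induction cooktop: 3700 W × 0.76 h × 31 d = 87,172 Wh = 87.17 kWh
desktop computer: 362 W × 9.19 h × 31 d = 103,130 Wh = 103.1 kWh
dehumidifier: 357.6 W × 14 h × 31 d = 155,198 Wh = 155.2 kWh
heat pump: 2810 W × 3.84 h × 31 d = 334,502 Wh = 334.5 kWh
Total energy = 87.17 + 103.1 + 155.2 + 334.5 = 680 kWh
Cost = 680 kWh × $0.360 = $244.80

$244.80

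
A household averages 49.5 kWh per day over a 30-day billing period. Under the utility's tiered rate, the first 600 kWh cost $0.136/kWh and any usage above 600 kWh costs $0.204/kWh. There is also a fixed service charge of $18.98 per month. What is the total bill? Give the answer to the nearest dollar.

Usage = 49.5 kWh/day × 30 days = 1485 kWh
First 600 kWh × $0.136 = $81.60
Remaining 885 kWh × $0.204 = $180.54
Energy charge = $262.14; + service $18.98 = $281.12 ≈ $281

$281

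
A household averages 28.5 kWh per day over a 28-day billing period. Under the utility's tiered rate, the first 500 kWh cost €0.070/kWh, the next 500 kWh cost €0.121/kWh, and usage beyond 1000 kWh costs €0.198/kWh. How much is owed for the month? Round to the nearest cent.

Usage = 28.5 kWh/day × 28 days = 798 kWh
First 500 kWh × €0.070 = €35.00
Next 298 kWh × €0.121 = €36.06
Remaining tier: 0 kWh (not reached)
Total = €71.06

€71.06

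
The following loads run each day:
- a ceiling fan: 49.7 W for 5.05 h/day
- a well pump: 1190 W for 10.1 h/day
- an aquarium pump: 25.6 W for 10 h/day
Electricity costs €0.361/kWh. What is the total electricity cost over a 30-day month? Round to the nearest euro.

ceiling fan: 49.7 W × 5.05 h × 30 d = 7,530 Wh = 7.53 kWh
well pump: 1190 W × 10.1 h × 30 d = 360,570 Wh = 360.6 kWh
aquarium pump: 25.6 W × 10 h × 30 d = 7,680 Wh = 7.68 kWh
Total energy = 7.53 + 360.6 + 7.68 = 375.8 kWh
Cost = 375.8 kWh × €0.361 = €135.66 ≈ €136

€136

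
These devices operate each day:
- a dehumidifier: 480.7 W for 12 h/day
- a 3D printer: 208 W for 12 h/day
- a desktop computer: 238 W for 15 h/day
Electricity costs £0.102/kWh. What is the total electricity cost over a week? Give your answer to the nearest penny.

dehumidifier: 480.7 W × 12 h × 7 d = 40,379 Wh = 40.38 kWh
3D printer: 208 W × 12 h × 7 d = 17,472 Wh = 17.47 kWh
desktop computer: 238 W × 15 h × 7 d = 24,990 Wh = 24.99 kWh
Total energy = 40.38 + 17.47 + 24.99 = 82.84 kWh
Cost = 82.84 kWh × £0.102 = £8.45

£8.45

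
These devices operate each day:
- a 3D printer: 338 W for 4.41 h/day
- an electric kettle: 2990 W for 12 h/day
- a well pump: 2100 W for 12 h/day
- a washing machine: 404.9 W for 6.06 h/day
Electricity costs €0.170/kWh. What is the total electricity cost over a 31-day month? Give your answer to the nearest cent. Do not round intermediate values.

3D printer: 338 W × 4.41 h × 31 d = 46,208 Wh = 46.21 kWh
electric kettle: 2990 W × 12 h × 31 d = 1,112,280 Wh = 1,112 kWh
well pump: 2100 W × 12 h × 31 d = 781,200 Wh = 781.2 kWh
washing machine: 404.9 W × 6.06 h × 31 d = 76,065 Wh = 76.06 kWh
Total energy = 46.21 + 1,112 + 781.2 + 76.06 = 2,016 kWh
Cost = 2,016 kWh × €0.170 = €342.68

€342.68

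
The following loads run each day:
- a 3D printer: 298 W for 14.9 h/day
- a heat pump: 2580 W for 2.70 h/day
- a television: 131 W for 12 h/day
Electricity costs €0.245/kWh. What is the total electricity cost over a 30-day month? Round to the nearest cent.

3D printer: 298 W × 14.9 h × 30 d = 133,206 Wh = 133.2 kWh
heat pump: 2580 W × 2.70 h × 30 d = 208,980 Wh = 209 kWh
television: 131 W × 12 h × 30 d = 47,160 Wh = 47.16 kWh
Total energy = 133.2 + 209 + 47.16 = 389.3 kWh
Cost = 389.3 kWh × €0.245 = €95.39

€95.39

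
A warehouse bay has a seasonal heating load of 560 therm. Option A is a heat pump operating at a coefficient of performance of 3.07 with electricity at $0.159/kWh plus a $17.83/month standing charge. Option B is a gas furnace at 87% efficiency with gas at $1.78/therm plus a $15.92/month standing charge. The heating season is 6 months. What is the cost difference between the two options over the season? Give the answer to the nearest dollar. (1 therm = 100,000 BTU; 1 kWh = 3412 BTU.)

Heat load = 560 therm × 100,000 = 56,000,000 BTU
Gas: input = 56,000,000 / 0.87 = 64,367,816 BTU = 643.7 therm → 643.7 × $1.78 = $1,145.75; + 6 × $15.92 standing = $1,241.27
Heat pump: 56,000,000 BTU / 3412 = 16,410 kWh heat; / 3.07 = 5,346 kWh in → × $0.159 = $850.04; + 6 × $17.83 standing = $957.02
Difference = |$1,241.27 − $957.02| = $284.25 ≈ $284

$284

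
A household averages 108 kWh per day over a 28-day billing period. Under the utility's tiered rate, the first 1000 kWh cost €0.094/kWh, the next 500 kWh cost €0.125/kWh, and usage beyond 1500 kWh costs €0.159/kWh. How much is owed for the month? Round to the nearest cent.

Usage = 108 kWh/day × 28 days = 3024 kWh
First 1000 kWh × €0.094 = €94.00
Next 500 kWh × €0.125 = €62.50
Remaining 1524 kWh × €0.159 = €242.32
Total = €398.82

€398.82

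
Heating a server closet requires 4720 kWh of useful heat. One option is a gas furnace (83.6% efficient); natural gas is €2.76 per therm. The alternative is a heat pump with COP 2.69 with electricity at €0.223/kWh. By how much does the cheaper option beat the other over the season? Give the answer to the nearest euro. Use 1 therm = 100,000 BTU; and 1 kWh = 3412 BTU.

€140

Heat load = 4720 kWh × 3412 = 16,104,640 BTU
Gas: input = 16,104,640 / 0.836 = 19,263,923 BTU = 192.6 therm → 192.6 × €2.76 = €531.68
Heat pump: 16,104,640 BTU / 3412 = 4,720 kWh heat; / 2.69 = 1,755 kWh in → × €0.223 = €391.29
Difference = |€531.68 − €391.29| = €140.40 ≈ €140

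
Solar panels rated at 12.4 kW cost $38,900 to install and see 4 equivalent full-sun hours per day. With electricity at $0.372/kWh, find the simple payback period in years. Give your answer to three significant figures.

Daily generation = 12.4 kW × 4 h = 49.6 kWh
Annual generation = 49.6 × 365 = 18104 kWh
Annual savings = 18104 × $0.372 = $6,734.69
Payback = $38,900 / $6,734.69 = 5.78 years

5.78 years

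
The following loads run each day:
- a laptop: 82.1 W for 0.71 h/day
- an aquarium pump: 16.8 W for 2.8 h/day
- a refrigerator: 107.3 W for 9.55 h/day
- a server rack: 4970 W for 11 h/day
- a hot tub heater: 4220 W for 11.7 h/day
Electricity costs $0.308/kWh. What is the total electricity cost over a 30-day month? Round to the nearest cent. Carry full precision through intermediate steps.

$971.81

laptop: 82.1 W × 0.71 h × 30 d = 1,749 Wh = 1.749 kWh
aquarium pump: 16.8 W × 2.8 h × 30 d = 1,411 Wh = 1.411 kWh
refrigerator: 107.3 W × 9.55 h × 30 d = 30,741 Wh = 30.74 kWh
server rack: 4970 W × 11 h × 30 d = 1,640,100 Wh = 1,640 kWh
hot tub heater: 4220 W × 11.7 h × 30 d = 1,481,220 Wh = 1,481 kWh
Total energy = 1.749 + 1.411 + 30.74 + 1,640 + 1,481 = 3,155 kWh
Cost = 3,155 kWh × $0.308 = $971.81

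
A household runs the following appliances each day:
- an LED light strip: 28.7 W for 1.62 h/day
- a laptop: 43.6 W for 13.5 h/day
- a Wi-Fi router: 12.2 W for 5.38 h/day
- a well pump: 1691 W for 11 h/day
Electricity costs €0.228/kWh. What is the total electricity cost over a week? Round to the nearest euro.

LED light strip: 28.7 W × 1.62 h × 7 d = 325 Wh = 0.3255 kWh
laptop: 43.6 W × 13.5 h × 7 d = 4,120 Wh = 4.12 kWh
Wi-Fi router: 12.2 W × 5.38 h × 7 d = 459 Wh = 0.4595 kWh
well pump: 1691 W × 11 h × 7 d = 130,207 Wh = 130.2 kWh
Total energy = 0.3255 + 4.12 + 0.4595 + 130.2 = 135.1 kWh
Cost = 135.1 kWh × €0.228 = €30.81 ≈ €31

€31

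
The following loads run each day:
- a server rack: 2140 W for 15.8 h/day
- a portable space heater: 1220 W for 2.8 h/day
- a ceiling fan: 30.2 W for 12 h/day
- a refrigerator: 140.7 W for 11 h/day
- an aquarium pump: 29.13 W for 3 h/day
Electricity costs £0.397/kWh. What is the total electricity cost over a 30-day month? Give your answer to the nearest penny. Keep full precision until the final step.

server rack: 2140 W × 15.8 h × 30 d = 1,014,360 Wh = 1,014 kWh
portable space heater: 1220 W × 2.8 h × 30 d = 102,480 Wh = 102.5 kWh
ceiling fan: 30.2 W × 12 h × 30 d = 10,872 Wh = 10.87 kWh
refrigerator: 140.7 W × 11 h × 30 d = 46,431 Wh = 46.43 kWh
aquarium pump: 29.13 W × 3 h × 30 d = 2,622 Wh = 2.622 kWh
Total energy = 1,014 + 102.5 + 10.87 + 46.43 + 2.622 = 1,177 kWh
Cost = 1,177 kWh × £0.397 = £467.18

£467.18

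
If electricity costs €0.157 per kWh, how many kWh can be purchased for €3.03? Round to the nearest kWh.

€3.03 / €0.157 per kWh = 19.3 kWh

19 kWh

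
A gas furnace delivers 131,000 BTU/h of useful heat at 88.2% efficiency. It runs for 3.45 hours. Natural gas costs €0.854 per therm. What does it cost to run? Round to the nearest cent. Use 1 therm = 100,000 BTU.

Heat delivered = 131,000 BTU/h × 3.45 h = 451,950 BTU
Gas input = 451,950 / 0.882 = 512,415 BTU
= 512,415 / 100,000 = 5.124 therm
Cost = 5.124 × €0.854/therm = €4.38

€4.38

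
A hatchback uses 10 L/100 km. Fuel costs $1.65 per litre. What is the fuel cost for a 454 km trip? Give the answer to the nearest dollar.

Fuel = 10 L/100 km × 454 km / 100 = 45.4 L
Cost = 45.4 L × $1.65/L = $74.91 ≈ $75

$75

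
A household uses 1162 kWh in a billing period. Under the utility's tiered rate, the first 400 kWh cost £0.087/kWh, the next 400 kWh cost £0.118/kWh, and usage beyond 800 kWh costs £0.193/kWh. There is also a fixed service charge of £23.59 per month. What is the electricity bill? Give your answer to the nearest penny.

First 400 kWh × £0.087 = £34.80
Next 400 kWh × £0.118 = £47.20
Remaining 362 kWh × £0.193 = £69.87
Energy charge = £151.87; + service £23.59 = £175.46

£175.46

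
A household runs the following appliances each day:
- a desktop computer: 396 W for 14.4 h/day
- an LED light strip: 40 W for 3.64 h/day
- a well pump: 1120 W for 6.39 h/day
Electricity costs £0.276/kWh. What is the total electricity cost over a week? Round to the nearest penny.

£25.13

desktop computer: 396 W × 14.4 h × 7 d = 39,917 Wh = 39.92 kWh
LED light strip: 40 W × 3.64 h × 7 d = 1,019 Wh = 1.019 kWh
well pump: 1120 W × 6.39 h × 7 d = 50,098 Wh = 50.1 kWh
Total energy = 39.92 + 1.019 + 50.1 = 91.03 kWh
Cost = 91.03 kWh × £0.276 = £25.13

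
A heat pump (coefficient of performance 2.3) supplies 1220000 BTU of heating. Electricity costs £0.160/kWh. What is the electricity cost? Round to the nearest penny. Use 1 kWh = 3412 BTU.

£24.87

Heat delivered = 1,220,000 BTU / 3412 = 357.6 kWh
Electrical input = 357.6 kWh / 2.3 = 155.5 kWh
Cost = 155.5 × £0.160/kWh = £24.87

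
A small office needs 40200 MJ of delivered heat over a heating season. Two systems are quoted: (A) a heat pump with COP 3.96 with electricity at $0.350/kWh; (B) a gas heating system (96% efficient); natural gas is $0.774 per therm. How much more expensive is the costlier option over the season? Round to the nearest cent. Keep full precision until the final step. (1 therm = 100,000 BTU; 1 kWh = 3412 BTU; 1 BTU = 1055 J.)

Heat load = 40200 MJ = 40,200,000,000 J / 1055 = 38,104,265 BTU
Gas: input = 38,104,265 / 0.96 = 39,691,943 BTU = 396.9 therm → 396.9 × $0.774 = $307.22
Heat pump: 38,104,265 BTU / 3412 = 11,170 kWh heat; / 3.96 = 2,820 kWh in → × $0.350 = $987.05
Difference = |$307.22 − $987.05| = $679.83

$679.83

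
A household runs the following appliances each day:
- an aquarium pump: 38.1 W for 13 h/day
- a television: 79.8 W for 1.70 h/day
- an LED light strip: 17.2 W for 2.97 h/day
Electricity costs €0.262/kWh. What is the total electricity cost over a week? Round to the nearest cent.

aquarium pump: 38.1 W × 13 h × 7 d = 3,467 Wh = 3.467 kWh
television: 79.8 W × 1.70 h × 7 d = 950 Wh = 0.9496 kWh
LED light strip: 17.2 W × 2.97 h × 7 d = 358 Wh = 0.3576 kWh
Total energy = 3.467 + 0.9496 + 0.3576 = 4.774 kWh
Cost = 4.774 kWh × €0.262 = €1.25

€1.25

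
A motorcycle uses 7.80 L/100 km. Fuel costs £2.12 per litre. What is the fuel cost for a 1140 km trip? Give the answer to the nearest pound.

£189

Fuel = 7.80 L/100 km × 1140 km / 100 = 88.92 L
Cost = 88.92 L × £2.12/L = £188.51 ≈ £189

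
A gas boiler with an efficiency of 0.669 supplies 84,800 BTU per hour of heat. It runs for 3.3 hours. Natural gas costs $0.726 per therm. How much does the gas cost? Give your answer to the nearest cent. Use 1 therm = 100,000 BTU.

Heat delivered = 84,800 BTU/h × 3.3 h = 279,840 BTU
Gas input = 279,840 / 0.669 = 418,296 BTU
= 418,296 / 100,000 = 4.183 therm
Cost = 4.183 × $0.726/therm = $3.04

$3.04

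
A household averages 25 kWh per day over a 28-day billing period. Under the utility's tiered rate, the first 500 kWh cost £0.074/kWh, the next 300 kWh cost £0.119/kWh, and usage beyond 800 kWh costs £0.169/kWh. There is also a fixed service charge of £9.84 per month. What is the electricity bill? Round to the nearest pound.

Usage = 25 kWh/day × 28 days = 700 kWh
First 500 kWh × £0.074 = £37.00
Next 200 kWh × £0.119 = £23.80
Remaining tier: 0 kWh (not reached)
Energy charge = £60.80; + service £9.84 = £70.64 ≈ £71

£71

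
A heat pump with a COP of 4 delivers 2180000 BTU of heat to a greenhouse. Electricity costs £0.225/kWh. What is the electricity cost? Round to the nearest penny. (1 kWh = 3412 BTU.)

Heat delivered = 2,180,000 BTU / 3412 = 638.9 kWh
Electrical input = 638.9 kWh / 4 = 159.7 kWh
Cost = 159.7 × £0.225/kWh = £35.94

£35.94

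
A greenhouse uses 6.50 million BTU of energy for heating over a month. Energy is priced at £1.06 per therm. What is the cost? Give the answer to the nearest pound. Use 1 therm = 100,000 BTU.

6.50 million BTU × (10 therm/million BTU) = 65 therm
Cost = 65 therm × £1.06/therm = £68.90 ≈ £69

£69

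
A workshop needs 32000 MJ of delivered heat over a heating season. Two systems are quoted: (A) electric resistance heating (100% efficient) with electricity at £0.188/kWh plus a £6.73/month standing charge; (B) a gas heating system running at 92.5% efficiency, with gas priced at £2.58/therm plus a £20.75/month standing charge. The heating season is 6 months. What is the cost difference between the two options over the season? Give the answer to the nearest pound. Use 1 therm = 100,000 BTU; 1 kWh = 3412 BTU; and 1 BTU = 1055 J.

Heat load = 32000 MJ = 32,000,000,000 J / 1055 = 30,331,754 BTU
Gas: input = 30,331,754 / 0.925 = 32,791,085 BTU = 327.9 therm → 327.9 × £2.58 = £846.01; + 6 × £20.75 standing = £970.51
Electric: 30,331,754 BTU / 3412 = 8,890 kWh → × £0.188 = £1,671.27; + 6 × £6.73 standing = £1,711.65
Difference = |£970.51 − £1,711.65| = £741.14 ≈ £741

£741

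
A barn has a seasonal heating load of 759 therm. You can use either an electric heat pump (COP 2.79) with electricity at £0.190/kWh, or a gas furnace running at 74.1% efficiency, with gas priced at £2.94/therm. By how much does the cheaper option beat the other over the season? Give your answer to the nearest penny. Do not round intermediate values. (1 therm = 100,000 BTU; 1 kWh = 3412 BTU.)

£1496.52

Heat load = 759 therm × 100,000 = 75,900,000 BTU
Gas: input = 75,900,000 / 0.741 = 102,429,150 BTU = 1,024 therm → 1,024 × £2.94 = £3,011.42
Heat pump: 75,900,000 BTU / 3412 = 22,250 kWh heat; / 2.79 = 7,973 kWh in → × £0.190 = £1,514.89
Difference = |£3,011.42 − £1,514.89| = £1,496.52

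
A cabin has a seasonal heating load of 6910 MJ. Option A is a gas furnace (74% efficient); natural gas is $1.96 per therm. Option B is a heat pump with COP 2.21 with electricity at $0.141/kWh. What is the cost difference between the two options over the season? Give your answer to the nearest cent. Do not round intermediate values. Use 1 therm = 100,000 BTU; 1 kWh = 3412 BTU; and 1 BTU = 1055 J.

Heat load = 6910 MJ = 6,910,000,000 J / 1055 = 6,549,763 BTU
Gas: input = 6,549,763 / 0.74 = 8,851,031 BTU = 88.51 therm → 88.51 × $1.96 = $173.48
Heat pump: 6,549,763 BTU / 3412 = 1,920 kWh heat; / 2.21 = 868.6 kWh in → × $0.141 = $122.47
Difference = |$173.48 − $122.47| = $51.01

$51.01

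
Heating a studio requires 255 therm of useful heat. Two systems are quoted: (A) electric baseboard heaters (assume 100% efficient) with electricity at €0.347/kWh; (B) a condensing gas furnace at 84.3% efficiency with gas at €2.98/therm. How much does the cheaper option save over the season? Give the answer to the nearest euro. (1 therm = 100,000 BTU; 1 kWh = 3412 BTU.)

Heat load = 255 therm × 100,000 = 25,500,000 BTU
Gas: input = 25,500,000 / 0.843 = 30,249,110 BTU = 302.5 therm → 302.5 × €2.98 = €901.42
Electric: 25,500,000 BTU / 3412 = 7,474 kWh → × €0.347 = €2,593.35
Difference = |€901.42 − €2,593.35| = €1,691.92 ≈ €1692

€1692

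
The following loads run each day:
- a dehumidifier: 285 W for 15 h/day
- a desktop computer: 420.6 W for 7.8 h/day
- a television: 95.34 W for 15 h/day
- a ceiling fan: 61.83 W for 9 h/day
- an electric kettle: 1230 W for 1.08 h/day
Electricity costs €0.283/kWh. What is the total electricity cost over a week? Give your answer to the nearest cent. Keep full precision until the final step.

dehumidifier: 285 W × 15 h × 7 d = 29,925 Wh = 29.93 kWh
desktop computer: 420.6 W × 7.8 h × 7 d = 22,965 Wh = 22.96 kWh
television: 95.34 W × 15 h × 7 d = 10,011 Wh = 10.01 kWh
ceiling fan: 61.83 W × 9 h × 7 d = 3,895 Wh = 3.895 kWh
electric kettle: 1230 W × 1.08 h × 7 d = 9,299 Wh = 9.299 kWh
Total energy = 29.93 + 22.96 + 10.01 + 3.895 + 9.299 = 76.09 kWh
Cost = 76.09 kWh × €0.283 = €21.53

€21.53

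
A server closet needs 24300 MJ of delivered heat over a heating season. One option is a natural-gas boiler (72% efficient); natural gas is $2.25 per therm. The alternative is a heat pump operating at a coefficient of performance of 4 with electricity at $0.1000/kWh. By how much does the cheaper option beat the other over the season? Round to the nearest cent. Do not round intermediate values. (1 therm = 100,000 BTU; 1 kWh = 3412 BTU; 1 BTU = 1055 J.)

Heat load = 24300 MJ = 24,300,000,000 J / 1055 = 23,033,175 BTU
Gas: input = 23,033,175 / 0.72 = 31,990,521 BTU = 319.9 therm → 319.9 × $2.25 = $719.79
Heat pump: 23,033,175 BTU / 3412 = 6,751 kWh heat; / 4 = 1,688 kWh in → × $0.1000 = $168.77
Difference = |$719.79 − $168.77| = $551.02

$551.02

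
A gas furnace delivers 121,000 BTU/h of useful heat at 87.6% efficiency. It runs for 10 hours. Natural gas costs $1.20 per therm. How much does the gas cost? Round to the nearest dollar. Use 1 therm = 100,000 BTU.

$17

Heat delivered = 121,000 BTU/h × 10 h = 1,210,000 BTU
Gas input = 1,210,000 / 0.876 = 1,381,279 BTU
= 1,381,279 / 100,000 = 13.81 therm
Cost = 13.81 × $1.20/therm = $16.58 ≈ $17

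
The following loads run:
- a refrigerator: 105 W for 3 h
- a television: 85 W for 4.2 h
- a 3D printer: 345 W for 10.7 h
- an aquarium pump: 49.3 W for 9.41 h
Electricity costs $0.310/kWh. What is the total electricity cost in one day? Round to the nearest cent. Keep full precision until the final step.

$1.50

refrigerator: 105 W × 3 h = 315 Wh = 0.315 kWh
television: 85 W × 4.2 h = 357 Wh = 0.357 kWh
3D printer: 345 W × 10.7 h = 3,691 Wh = 3.691 kWh
aquarium pump: 49.3 W × 9.41 h = 464 Wh = 0.4639 kWh
Total energy = 0.315 + 0.357 + 3.691 + 0.4639 = 4.827 kWh
Cost = 4.827 kWh × $0.310 = $1.50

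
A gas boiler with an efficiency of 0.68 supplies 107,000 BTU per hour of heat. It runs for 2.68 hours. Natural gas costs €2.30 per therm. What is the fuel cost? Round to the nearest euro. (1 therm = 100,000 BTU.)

€10

Heat delivered = 107,000 BTU/h × 2.68 h = 286,760 BTU
Gas input = 286,760 / 0.68 = 421,706 BTU
= 421,706 / 100,000 = 4.217 therm
Cost = 4.217 × €2.30/therm = €9.70 ≈ €10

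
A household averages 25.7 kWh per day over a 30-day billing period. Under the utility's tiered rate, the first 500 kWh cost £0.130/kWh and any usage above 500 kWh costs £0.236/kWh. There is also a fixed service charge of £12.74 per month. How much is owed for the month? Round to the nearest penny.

£141.70

Usage = 25.7 kWh/day × 30 days = 771 kWh
First 500 kWh × £0.130 = £65.00
Remaining 271 kWh × £0.236 = £63.96
Energy charge = £128.96; + service £12.74 = £141.70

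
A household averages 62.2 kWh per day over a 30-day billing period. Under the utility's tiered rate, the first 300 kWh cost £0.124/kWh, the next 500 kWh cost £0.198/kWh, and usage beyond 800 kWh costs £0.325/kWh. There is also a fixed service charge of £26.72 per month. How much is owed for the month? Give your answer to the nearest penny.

£509.37

Usage = 62.2 kWh/day × 30 days = 1866 kWh
First 300 kWh × £0.124 = £37.20
Next 500 kWh × £0.198 = £99.00
Remaining 1066 kWh × £0.325 = £346.45
Energy charge = £482.65; + service £26.72 = £509.37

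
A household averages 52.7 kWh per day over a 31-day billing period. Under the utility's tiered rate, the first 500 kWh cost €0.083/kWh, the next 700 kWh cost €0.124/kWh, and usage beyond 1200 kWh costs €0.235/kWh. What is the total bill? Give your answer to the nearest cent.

€230.22

Usage = 52.7 kWh/day × 31 days = 1633.7 kWh
First 500 kWh × €0.083 = €41.50
Next 700 kWh × €0.124 = €86.80
Remaining 433.7 kWh × €0.235 = €101.92
Total = €230.22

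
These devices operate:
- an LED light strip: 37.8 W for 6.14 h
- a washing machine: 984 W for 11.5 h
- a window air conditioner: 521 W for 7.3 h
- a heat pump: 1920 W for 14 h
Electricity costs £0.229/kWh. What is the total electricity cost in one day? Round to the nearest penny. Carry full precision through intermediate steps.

LED light strip: 37.8 W × 6.14 h = 232 Wh = 0.2321 kWh
washing machine: 984 W × 11.5 h = 11,316 Wh = 11.32 kWh
window air conditioner: 521 W × 7.3 h = 3,803 Wh = 3.803 kWh
heat pump: 1920 W × 14 h = 26,880 Wh = 26.88 kWh
Total energy = 0.2321 + 11.32 + 3.803 + 26.88 = 42.23 kWh
Cost = 42.23 kWh × £0.229 = £9.67

£9.67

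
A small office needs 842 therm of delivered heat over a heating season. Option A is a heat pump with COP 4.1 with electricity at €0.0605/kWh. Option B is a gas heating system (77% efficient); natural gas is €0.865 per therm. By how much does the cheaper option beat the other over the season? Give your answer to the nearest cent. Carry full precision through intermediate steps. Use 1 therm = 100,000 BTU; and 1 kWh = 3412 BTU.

Heat load = 842 therm × 100,000 = 84,200,000 BTU
Gas: input = 84,200,000 / 0.77 = 109,350,649 BTU = 1,094 therm → 1,094 × €0.865 = €945.88
Heat pump: 84,200,000 BTU / 3412 = 24,680 kWh heat; / 4.1 = 6,019 kWh in → × €0.0605 = €364.15
Difference = |€945.88 − €364.15| = €581.74

€581.74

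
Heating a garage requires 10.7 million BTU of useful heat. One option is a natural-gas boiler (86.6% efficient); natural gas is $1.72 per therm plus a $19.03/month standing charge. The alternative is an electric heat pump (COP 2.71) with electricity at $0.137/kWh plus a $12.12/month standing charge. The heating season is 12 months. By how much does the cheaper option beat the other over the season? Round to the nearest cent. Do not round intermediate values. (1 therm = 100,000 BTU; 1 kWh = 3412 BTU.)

$136.90

Heat load = 10.7 × 10⁶ BTU = 10,700,000 BTU
Gas: input = 10,700,000 / 0.866 = 12,355,658 BTU = 123.6 therm → 123.6 × $1.72 = $212.52; + 12 × $19.03 standing = $440.88
Heat pump: 10,700,000 BTU / 3412 = 3,136 kWh heat; / 2.71 = 1,157 kWh in → × $0.137 = $158.54; + 12 × $12.12 standing = $303.98
Difference = |$440.88 − $303.98| = $136.90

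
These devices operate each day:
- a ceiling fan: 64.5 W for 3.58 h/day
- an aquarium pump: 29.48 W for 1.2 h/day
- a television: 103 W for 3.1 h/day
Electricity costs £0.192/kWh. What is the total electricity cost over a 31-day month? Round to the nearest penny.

ceiling fan: 64.5 W × 3.58 h × 31 d = 7,158 Wh = 7.158 kWh
aquarium pump: 29.48 W × 1.2 h × 31 d = 1,097 Wh = 1.097 kWh
television: 103 W × 3.1 h × 31 d = 9,898 Wh = 9.898 kWh
Total energy = 7.158 + 1.097 + 9.898 = 18.15 kWh
Cost = 18.15 kWh × £0.192 = £3.49

£3.49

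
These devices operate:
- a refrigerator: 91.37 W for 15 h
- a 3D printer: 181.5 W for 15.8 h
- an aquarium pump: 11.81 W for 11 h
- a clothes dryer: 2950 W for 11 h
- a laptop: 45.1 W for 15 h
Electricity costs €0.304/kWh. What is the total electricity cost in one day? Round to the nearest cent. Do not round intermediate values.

€11.40

refrigerator: 91.37 W × 15 h = 1,371 Wh = 1.371 kWh
3D printer: 181.5 W × 15.8 h = 2,868 Wh = 2.868 kWh
aquarium pump: 11.81 W × 11 h = 130 Wh = 0.1299 kWh
clothes dryer: 2950 W × 11 h = 32,450 Wh = 32.45 kWh
laptop: 45.1 W × 15 h = 676 Wh = 0.6765 kWh
Total energy = 1.371 + 2.868 + 0.1299 + 32.45 + 0.6765 = 37.49 kWh
Cost = 37.49 kWh × €0.304 = €11.40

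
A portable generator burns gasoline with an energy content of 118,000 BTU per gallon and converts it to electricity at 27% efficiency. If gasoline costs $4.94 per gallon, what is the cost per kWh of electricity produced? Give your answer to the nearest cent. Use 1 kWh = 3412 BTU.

Electrical output per gallon = 118,000 BTU × 0.27 / 3412 BTU/kWh = 9.338 kWh
Cost per kWh = $4.94 / 9.338 kWh = $0.529

$0.53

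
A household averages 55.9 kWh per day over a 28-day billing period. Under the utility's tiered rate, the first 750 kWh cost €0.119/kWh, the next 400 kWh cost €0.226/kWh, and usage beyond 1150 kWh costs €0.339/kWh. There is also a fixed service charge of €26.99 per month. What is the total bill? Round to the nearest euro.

€347

Usage = 55.9 kWh/day × 28 days = 1565.2 kWh
First 750 kWh × €0.119 = €89.25
Next 400 kWh × €0.226 = €90.40
Remaining 415.2 kWh × €0.339 = €140.75
Energy charge = €320.40; + service €26.99 = €347.39 ≈ €347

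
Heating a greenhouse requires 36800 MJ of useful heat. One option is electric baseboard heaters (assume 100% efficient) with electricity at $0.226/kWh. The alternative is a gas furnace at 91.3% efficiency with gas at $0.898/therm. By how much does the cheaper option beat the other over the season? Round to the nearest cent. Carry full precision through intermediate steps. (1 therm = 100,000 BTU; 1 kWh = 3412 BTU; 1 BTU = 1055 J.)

$1967.36

Heat load = 36800 MJ = 36,800,000,000 J / 1055 = 34,881,517 BTU
Gas: input = 34,881,517 / 0.913 = 38,205,385 BTU = 382.1 therm → 382.1 × $0.898 = $343.08
Electric: 34,881,517 BTU / 3412 = 10,220 kWh → × $0.226 = $2,310.44
Difference = |$343.08 − $2,310.44| = $1,967.36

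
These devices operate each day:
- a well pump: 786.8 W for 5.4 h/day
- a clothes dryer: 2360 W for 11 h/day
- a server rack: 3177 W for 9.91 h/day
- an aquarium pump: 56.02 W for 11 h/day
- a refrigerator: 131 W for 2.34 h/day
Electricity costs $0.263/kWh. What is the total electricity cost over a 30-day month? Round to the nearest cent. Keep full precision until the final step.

$494.04

well pump: 786.8 W × 5.4 h × 30 d = 127,462 Wh = 127.5 kWh
clothes dryer: 2360 W × 11 h × 30 d = 778,800 Wh = 778.8 kWh
server rack: 3177 W × 9.91 h × 30 d = 944,522 Wh = 944.5 kWh
aquarium pump: 56.02 W × 11 h × 30 d = 18,487 Wh = 18.49 kWh
refrigerator: 131 W × 2.34 h × 30 d = 9,196 Wh = 9.196 kWh
Total energy = 127.5 + 778.8 + 944.5 + 18.49 + 9.196 = 1,878 kWh
Cost = 1,878 kWh × $0.263 = $494.04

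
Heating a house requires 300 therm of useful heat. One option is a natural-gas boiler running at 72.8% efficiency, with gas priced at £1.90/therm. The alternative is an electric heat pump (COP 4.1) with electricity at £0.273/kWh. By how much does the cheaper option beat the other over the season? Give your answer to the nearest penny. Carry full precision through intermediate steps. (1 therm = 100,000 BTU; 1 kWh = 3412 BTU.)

Heat load = 300 therm × 100,000 = 30,000,000 BTU
Gas: input = 30,000,000 / 0.728 = 41,208,791 BTU = 412.1 therm → 412.1 × £1.90 = £782.97
Heat pump: 30,000,000 BTU / 3412 = 8,792 kWh heat; / 4.1 = 2,145 kWh in → × £0.273 = £585.45
Difference = |£782.97 − £585.45| = £197.52

£197.52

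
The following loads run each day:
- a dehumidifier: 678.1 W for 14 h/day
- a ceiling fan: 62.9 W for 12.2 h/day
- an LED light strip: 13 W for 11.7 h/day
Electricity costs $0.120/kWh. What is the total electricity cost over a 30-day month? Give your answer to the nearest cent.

dehumidifier: 678.1 W × 14 h × 30 d = 284,802 Wh = 284.8 kWh
ceiling fan: 62.9 W × 12.2 h × 30 d = 23,021 Wh = 23.02 kWh
LED light strip: 13 W × 11.7 h × 30 d = 4,563 Wh = 4.563 kWh
Total energy = 284.8 + 23.02 + 4.563 = 312.4 kWh
Cost = 312.4 kWh × $0.120 = $37.49

$37.49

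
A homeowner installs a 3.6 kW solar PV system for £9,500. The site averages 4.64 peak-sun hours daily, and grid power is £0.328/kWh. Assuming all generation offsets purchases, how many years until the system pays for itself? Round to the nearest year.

Daily generation = 3.6 kW × 4.64 h = 16.7 kWh
Annual generation = 16.7 × 365 = 6097 kWh
Annual savings = 6097 × £0.328 = £1,999.80
Payback = £9,500 / £1,999.80 = 4.75 years

5 years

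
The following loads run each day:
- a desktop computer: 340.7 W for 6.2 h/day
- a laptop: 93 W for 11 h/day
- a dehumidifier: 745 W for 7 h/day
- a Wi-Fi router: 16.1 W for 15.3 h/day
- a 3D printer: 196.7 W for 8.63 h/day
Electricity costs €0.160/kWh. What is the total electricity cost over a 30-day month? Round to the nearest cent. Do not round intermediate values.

desktop computer: 340.7 W × 6.2 h × 30 d = 63,370 Wh = 63.37 kWh
laptop: 93 W × 11 h × 30 d = 30,690 Wh = 30.69 kWh
dehumidifier: 745 W × 7 h × 30 d = 156,450 Wh = 156.4 kWh
Wi-Fi router: 16.1 W × 15.3 h × 30 d = 7,390 Wh = 7.39 kWh
3D printer: 196.7 W × 8.63 h × 30 d = 50,926 Wh = 50.93 kWh
Total energy = 63.37 + 30.69 + 156.4 + 7.39 + 50.93 = 308.8 kWh
Cost = 308.8 kWh × €0.160 = €49.41

€49.41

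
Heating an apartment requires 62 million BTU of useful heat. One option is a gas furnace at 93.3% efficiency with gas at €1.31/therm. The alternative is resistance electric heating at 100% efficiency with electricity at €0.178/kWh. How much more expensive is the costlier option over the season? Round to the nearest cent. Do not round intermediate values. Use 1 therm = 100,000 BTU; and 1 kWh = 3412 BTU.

€2363.94

Heat load = 62 × 10⁶ BTU = 62,000,000 BTU
Gas: input = 62,000,000 / 0.933 = 66,452,304 BTU = 664.5 therm → 664.5 × €1.31 = €870.53
Electric: 62,000,000 BTU / 3412 = 18,170 kWh → × €0.178 = €3,234.47
Difference = |€870.53 − €3,234.47| = €2,363.94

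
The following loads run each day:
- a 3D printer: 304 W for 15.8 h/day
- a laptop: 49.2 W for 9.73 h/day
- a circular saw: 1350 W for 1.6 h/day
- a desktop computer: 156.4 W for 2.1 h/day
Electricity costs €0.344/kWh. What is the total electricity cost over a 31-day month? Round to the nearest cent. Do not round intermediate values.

3D printer: 304 W × 15.8 h × 31 d = 148,899 Wh = 148.9 kWh
laptop: 49.2 W × 9.73 h × 31 d = 14,840 Wh = 14.84 kWh
circular saw: 1350 W × 1.6 h × 31 d = 66,960 Wh = 66.96 kWh
desktop computer: 156.4 W × 2.1 h × 31 d = 10,182 Wh = 10.18 kWh
Total energy = 148.9 + 14.84 + 66.96 + 10.18 = 240.9 kWh
Cost = 240.9 kWh × €0.344 = €82.86

€82.86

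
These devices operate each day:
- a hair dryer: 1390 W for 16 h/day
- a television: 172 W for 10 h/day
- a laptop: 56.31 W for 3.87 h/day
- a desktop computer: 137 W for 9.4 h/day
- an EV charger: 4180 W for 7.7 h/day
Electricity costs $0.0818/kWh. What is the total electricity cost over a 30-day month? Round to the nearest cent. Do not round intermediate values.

$141.48

hair dryer: 1390 W × 16 h × 30 d = 667,200 Wh = 667.2 kWh
television: 172 W × 10 h × 30 d = 51,600 Wh = 51.6 kWh
laptop: 56.31 W × 3.87 h × 30 d = 6,538 Wh = 6.538 kWh
desktop computer: 137 W × 9.4 h × 30 d = 38,634 Wh = 38.63 kWh
EV charger: 4180 W × 7.7 h × 30 d = 965,580 Wh = 965.6 kWh
Total energy = 667.2 + 51.6 + 6.538 + 38.63 + 965.6 = 1,730 kWh
Cost = 1,730 kWh × $0.0818 = $141.48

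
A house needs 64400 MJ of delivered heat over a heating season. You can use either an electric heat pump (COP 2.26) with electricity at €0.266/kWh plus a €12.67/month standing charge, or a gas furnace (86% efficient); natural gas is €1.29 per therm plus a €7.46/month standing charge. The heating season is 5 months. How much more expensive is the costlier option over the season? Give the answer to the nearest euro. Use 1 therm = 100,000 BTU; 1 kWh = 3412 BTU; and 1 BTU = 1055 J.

€1216

Heat load = 64400 MJ = 64,400,000,000 J / 1055 = 61,042,654 BTU
Gas: input = 61,042,654 / 0.86 = 70,979,830 BTU = 709.8 therm → 709.8 × €1.29 = €915.64; + 5 × €7.46 standing = €952.94
Heat pump: 61,042,654 BTU / 3412 = 17,890 kWh heat; / 2.26 = 7,916 kWh in → × €0.266 = €2,105.71; + 5 × €12.67 standing = €2,169.06
Difference = |€952.94 − €2,169.06| = €1,216.12 ≈ €1216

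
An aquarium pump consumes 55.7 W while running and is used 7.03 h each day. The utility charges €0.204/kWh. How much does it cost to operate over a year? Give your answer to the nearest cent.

€29.16

Energy = 55.7 W × 7.03 h/day × 365 days = 142,923 Wh = 142.9 kWh
Cost = 142.9 kWh × €0.204/kWh = €29.16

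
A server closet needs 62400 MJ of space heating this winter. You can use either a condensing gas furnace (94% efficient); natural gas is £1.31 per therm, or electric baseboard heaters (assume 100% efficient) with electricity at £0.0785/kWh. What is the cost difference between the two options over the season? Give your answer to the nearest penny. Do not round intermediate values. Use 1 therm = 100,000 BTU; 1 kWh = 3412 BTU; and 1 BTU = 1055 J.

Heat load = 62400 MJ = 62,400,000,000 J / 1055 = 59,146,919 BTU
Gas: input = 59,146,919 / 0.94 = 62,922,255 BTU = 629.2 therm → 629.2 × £1.31 = £824.28
Electric: 59,146,919 BTU / 3412 = 17,330 kWh → × £0.0785 = £1,360.80
Difference = |£824.28 − £1,360.80| = £536.51

£536.51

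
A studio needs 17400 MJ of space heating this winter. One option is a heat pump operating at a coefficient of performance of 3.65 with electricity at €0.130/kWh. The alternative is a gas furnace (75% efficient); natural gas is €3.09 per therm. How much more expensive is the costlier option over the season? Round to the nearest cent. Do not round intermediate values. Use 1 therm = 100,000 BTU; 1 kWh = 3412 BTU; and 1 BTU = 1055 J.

€507.34

Heat load = 17400 MJ = 17,400,000,000 J / 1055 = 16,492,891 BTU
Gas: input = 16,492,891 / 0.75 = 21,990,521 BTU = 219.9 therm → 219.9 × €3.09 = €679.51
Heat pump: 16,492,891 BTU / 3412 = 4,834 kWh heat; / 3.65 = 1,324 kWh in → × €0.130 = €172.16
Difference = |€679.51 − €172.16| = €507.34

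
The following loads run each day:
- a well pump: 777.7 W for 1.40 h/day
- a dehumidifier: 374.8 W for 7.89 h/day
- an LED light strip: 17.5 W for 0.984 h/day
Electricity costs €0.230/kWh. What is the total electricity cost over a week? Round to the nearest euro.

€7

well pump: 777.7 W × 1.40 h × 7 d = 7,621 Wh = 7.621 kWh
dehumidifier: 374.8 W × 7.89 h × 7 d = 20,700 Wh = 20.7 kWh
LED light strip: 17.5 W × 0.984 h × 7 d = 121 Wh = 0.1205 kWh
Total energy = 7.621 + 20.7 + 0.1205 = 28.44 kWh
Cost = 28.44 kWh × €0.230 = €6.54 ≈ €7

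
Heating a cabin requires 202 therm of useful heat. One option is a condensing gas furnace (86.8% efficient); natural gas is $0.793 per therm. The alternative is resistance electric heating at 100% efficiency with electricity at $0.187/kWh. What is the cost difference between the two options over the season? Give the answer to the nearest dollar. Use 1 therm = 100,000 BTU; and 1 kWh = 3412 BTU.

Heat load = 202 therm × 100,000 = 20,200,000 BTU
Gas: input = 20,200,000 / 0.868 = 23,271,889 BTU = 232.7 therm → 232.7 × $0.793 = $184.55
Electric: 20,200,000 BTU / 3412 = 5,920 kWh → × $0.187 = $1,107.09
Difference = |$184.55 − $1,107.09| = $922.55 ≈ $923

$923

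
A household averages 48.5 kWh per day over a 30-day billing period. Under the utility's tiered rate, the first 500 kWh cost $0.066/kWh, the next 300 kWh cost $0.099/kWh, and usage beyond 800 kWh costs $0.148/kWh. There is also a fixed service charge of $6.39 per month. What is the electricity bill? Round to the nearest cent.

Usage = 48.5 kWh/day × 30 days = 1455 kWh
First 500 kWh × $0.066 = $33.00
Next 300 kWh × $0.099 = $29.70
Remaining 655 kWh × $0.148 = $96.94
Energy charge = $159.64; + service $6.39 = $166.03

$166.03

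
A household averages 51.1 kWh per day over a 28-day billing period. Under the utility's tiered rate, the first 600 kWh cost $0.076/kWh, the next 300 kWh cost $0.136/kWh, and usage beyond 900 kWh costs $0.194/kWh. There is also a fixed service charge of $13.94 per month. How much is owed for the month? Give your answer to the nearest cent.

$203.32

Usage = 51.1 kWh/day × 28 days = 1430.8 kWh
First 600 kWh × $0.076 = $45.60
Next 300 kWh × $0.136 = $40.80
Remaining 530.8 kWh × $0.194 = $102.98
Energy charge = $189.38; + service $13.94 = $203.32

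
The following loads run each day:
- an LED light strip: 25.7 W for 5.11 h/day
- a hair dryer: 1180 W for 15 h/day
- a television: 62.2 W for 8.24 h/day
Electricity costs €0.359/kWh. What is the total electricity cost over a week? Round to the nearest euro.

€46

LED light strip: 25.7 W × 5.11 h × 7 d = 919 Wh = 0.9193 kWh
hair dryer: 1180 W × 15 h × 7 d = 123,900 Wh = 123.9 kWh
television: 62.2 W × 8.24 h × 7 d = 3,588 Wh = 3.588 kWh
Total energy = 0.9193 + 123.9 + 3.588 = 128.4 kWh
Cost = 128.4 kWh × €0.359 = €46.10 ≈ €46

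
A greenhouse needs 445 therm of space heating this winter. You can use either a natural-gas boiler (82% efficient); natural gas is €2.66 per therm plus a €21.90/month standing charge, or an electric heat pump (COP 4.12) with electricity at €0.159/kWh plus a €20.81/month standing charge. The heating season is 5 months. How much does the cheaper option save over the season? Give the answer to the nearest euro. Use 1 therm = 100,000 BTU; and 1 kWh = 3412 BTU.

€946

Heat load = 445 therm × 100,000 = 44,500,000 BTU
Gas: input = 44,500,000 / 0.82 = 54,268,293 BTU = 542.7 therm → 542.7 × €2.66 = €1,443.54; + 5 × €21.90 standing = €1,553.04
Heat pump: 44,500,000 BTU / 3412 = 13,040 kWh heat; / 4.12 = 3,166 kWh in → × €0.159 = €503.33; + 5 × €20.81 standing = €607.38
Difference = |€1,553.04 − €607.38| = €945.66 ≈ €946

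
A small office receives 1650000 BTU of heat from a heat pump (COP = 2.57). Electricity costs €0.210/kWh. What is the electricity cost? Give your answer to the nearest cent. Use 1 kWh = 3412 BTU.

Heat delivered = 1,650,000 BTU / 3412 = 483.6 kWh
Electrical input = 483.6 kWh / 2.57 = 188.2 kWh
Cost = 188.2 × €0.210/kWh = €39.51

€39.51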